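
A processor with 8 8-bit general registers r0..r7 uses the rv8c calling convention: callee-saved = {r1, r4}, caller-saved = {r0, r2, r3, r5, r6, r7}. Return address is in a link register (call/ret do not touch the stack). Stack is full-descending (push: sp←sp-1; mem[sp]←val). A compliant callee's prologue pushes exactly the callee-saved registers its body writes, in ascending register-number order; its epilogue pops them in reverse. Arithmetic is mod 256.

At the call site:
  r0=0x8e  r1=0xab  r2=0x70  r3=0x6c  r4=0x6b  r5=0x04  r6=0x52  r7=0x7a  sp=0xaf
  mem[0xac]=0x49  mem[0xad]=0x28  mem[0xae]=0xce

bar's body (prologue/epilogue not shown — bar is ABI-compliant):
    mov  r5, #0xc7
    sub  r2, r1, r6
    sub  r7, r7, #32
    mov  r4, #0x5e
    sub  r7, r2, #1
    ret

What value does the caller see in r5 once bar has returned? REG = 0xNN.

prologue: push r4 -> mem[0xae]=0x6b, sp=0xae
body[0] mov  r5, #0xc7 -> r5=0xc7
body[1] sub  r2, r1, r6 -> r2=0x59
body[2] sub  r7, r7, #32 -> r7=0x5a
body[3] mov  r4, #0x5e -> r4=0x5e
body[4] sub  r7, r2, #1 -> r7=0x58
epilogue: pop r4=0x6b, sp=0xaf
r5 is caller-saved -> body value

REG = 0xc7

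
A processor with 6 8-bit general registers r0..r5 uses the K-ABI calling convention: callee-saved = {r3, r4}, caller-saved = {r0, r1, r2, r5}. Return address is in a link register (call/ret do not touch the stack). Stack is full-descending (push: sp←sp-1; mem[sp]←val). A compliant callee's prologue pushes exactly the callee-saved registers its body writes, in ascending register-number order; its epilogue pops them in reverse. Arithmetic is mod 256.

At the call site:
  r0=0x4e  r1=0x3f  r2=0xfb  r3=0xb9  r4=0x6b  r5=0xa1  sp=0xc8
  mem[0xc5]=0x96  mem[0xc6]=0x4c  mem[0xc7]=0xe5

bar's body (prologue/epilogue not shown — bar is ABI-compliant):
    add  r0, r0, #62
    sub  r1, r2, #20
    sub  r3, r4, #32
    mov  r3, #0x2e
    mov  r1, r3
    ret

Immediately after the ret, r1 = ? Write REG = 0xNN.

prologue: push r3 -> mem[0xc7]=0xb9, sp=0xc7
body[0] add  r0, r0, #62 -> r0=0x8c
body[1] sub  r1, r2, #20 -> r1=0xe7
body[2] sub  r3, r4, #32 -> r3=0x4b
body[3] mov  r3, #0x2e -> r3=0x2e
body[4] mov  r1, r3 -> r1=0x2e
epilogue: pop r3=0xb9, sp=0xc8
r1 is caller-saved -> body value

REG = 0x2e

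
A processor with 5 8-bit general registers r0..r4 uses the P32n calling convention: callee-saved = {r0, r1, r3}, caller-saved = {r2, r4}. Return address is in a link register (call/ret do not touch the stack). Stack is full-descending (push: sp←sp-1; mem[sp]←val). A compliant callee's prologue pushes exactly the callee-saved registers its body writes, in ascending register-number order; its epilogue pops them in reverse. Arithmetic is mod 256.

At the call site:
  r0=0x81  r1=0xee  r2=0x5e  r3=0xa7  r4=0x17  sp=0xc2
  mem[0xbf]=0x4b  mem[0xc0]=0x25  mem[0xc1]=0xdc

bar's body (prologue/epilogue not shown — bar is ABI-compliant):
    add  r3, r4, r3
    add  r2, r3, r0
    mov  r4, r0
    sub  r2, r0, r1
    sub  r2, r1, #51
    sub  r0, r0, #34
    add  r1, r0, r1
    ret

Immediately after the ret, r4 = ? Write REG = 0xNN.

prologue: push r0 -> mem[0xc1]=0x81, sp=0xc1
prologue: push r1 -> mem[0xc0]=0xee, sp=0xc0
prologue: push r3 -> mem[0xbf]=0xa7, sp=0xbf
body[0] add  r3, r4, r3 -> r3=0xbe
body[1] add  r2, r3, r0 -> r2=0x3f
body[2] mov  r4, r0 -> r4=0x81
body[3] sub  r2, r0, r1 -> r2=0x93
body[4] sub  r2, r1, #51 -> r2=0xbb
body[5] sub  r0, r0, #34 -> r0=0x5f
body[6] add  r1, r0, r1 -> r1=0x4d
epilogue: pop r3=0xa7, sp=0xc0
epilogue: pop r1=0xee, sp=0xc1
epilogue: pop r0=0x81, sp=0xc2
r4 is caller-saved -> body value

REG = 0x81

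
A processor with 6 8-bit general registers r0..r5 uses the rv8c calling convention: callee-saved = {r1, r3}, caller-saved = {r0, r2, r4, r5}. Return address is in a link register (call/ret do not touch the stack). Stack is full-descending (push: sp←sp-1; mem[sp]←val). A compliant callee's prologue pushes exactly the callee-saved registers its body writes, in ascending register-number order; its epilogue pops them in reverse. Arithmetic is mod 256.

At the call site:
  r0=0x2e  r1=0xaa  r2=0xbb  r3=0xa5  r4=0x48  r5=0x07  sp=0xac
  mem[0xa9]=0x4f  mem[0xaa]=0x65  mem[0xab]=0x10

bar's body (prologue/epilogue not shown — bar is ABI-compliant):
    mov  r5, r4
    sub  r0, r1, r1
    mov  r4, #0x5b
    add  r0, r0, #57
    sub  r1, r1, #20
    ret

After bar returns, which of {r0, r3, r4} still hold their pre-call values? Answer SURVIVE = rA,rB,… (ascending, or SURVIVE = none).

SURVIVE = r3

prologue: push r1 → mem[0xab]=0xaa, sp=0xab
body[0] mov  r5, r4 → r5=0x48
body[1] sub  r0, r1, r1 → r0=0x00
body[2] mov  r4, #0x5b → r4=0x5b
body[3] add  r0, r0, #57 → r0=0x39
body[4] sub  r1, r1, #20 → r1=0x96
epilogue: pop r1=0xaa, sp=0xac
r0: caller-saved, written=True
r3: callee-saved, written=False
r4: caller-saved, written=True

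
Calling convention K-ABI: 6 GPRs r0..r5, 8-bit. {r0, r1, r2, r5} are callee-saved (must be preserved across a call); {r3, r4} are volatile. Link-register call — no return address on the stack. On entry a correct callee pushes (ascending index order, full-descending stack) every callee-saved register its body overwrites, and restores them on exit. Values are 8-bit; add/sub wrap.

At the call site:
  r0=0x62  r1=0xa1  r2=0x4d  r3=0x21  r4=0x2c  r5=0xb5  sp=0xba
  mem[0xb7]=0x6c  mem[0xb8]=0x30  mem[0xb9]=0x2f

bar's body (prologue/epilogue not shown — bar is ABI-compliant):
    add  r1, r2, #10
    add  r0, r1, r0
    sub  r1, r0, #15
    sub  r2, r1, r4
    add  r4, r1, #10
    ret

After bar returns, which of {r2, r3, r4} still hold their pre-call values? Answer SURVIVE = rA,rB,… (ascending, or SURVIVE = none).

prologue: push r0 -> mem[0xb9]=0x62, sp=0xb9
prologue: push r1 -> mem[0xb8]=0xa1, sp=0xb8
prologue: push r2 -> mem[0xb7]=0x4d, sp=0xb7
body[0] add  r1, r2, #10 -> r1=0x57
body[1] add  r0, r1, r0 -> r0=0xb9
body[2] sub  r1, r0, #15 -> r1=0xaa
body[3] sub  r2, r1, r4 -> r2=0x7e
body[4] add  r4, r1, #10 -> r4=0xb4
epilogue: pop r2=0x4d, sp=0xb8
epilogue: pop r1=0xa1, sp=0xb9
epilogue: pop r0=0x62, sp=0xba
r2: callee-saved, written=True
r3: caller-saved, written=False
r4: caller-saved, written=True

SURVIVE = r2,r3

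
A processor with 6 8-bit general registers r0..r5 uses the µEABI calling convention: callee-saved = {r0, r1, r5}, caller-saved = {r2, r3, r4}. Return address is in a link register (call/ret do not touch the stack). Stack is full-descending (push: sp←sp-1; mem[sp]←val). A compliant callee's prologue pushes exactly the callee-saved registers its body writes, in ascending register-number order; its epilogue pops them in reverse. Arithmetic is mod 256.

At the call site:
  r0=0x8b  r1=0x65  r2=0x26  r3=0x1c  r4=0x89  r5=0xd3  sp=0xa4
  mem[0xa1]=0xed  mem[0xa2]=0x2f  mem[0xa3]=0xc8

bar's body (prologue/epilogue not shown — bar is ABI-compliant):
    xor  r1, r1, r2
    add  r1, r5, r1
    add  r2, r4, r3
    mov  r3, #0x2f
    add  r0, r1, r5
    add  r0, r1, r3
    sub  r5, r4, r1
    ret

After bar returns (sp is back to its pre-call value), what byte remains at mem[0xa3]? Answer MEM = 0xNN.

MEM = 0x8b

prologue: push r0 → mem[0xa3]=0x8b, sp=0xa3
prologue: push r1 → mem[0xa2]=0x65, sp=0xa2
prologue: push r5 → mem[0xa1]=0xd3, sp=0xa1
body[0] xor  r1, r1, r2 → r1=0x43
body[1] add  r1, r5, r1 → r1=0x16
body[2] add  r2, r4, r3 → r2=0xa5
body[3] mov  r3, #0x2f → r3=0x2f
body[4] add  r0, r1, r5 → r0=0xe9
body[5] add  r0, r1, r3 → r0=0x45
body[6] sub  r5, r4, r1 → r5=0x73
epilogue: pop r5=0xd3, sp=0xa2
epilogue: pop r1=0x65, sp=0xa3
epilogue: pop r0=0x8b, sp=0xa4
prologue pushed ['r0', 'r1', 'r5'] at ['0xa3', '0xa2', '0xa1']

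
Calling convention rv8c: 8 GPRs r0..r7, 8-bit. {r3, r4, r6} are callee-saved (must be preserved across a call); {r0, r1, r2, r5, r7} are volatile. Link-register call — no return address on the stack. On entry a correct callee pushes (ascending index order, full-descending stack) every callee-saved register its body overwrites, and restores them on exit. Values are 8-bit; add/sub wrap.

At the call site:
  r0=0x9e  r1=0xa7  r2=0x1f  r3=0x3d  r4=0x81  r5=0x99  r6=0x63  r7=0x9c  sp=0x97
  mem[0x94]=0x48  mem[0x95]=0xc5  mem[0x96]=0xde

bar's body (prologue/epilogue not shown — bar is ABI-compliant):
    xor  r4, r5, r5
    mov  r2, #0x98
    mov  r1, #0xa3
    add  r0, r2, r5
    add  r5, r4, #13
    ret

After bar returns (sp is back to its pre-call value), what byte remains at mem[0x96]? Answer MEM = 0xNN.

MEM = 0x81

prologue: push r4 -> mem[0x96]=0x81, sp=0x96
body[0] xor  r4, r5, r5 -> r4=0x00
body[1] mov  r2, #0x98 -> r2=0x98
body[2] mov  r1, #0xa3 -> r1=0xa3
body[3] add  r0, r2, r5 -> r0=0x31
body[4] add  r5, r4, #13 -> r5=0x0d
epilogue: pop r4=0x81, sp=0x97
prologue pushed ['r4'] at ['0x96']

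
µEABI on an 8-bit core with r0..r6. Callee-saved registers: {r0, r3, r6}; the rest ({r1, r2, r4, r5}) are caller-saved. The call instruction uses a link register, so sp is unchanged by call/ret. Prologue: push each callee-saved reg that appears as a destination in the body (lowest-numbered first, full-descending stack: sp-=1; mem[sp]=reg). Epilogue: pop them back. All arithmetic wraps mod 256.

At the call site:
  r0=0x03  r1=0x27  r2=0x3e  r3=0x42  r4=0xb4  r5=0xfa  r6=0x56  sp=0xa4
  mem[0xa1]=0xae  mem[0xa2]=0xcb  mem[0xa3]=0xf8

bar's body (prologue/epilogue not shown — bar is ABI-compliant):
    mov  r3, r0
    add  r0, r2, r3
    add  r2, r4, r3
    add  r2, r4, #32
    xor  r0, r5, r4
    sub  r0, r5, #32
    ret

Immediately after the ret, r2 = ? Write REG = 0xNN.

prologue: push r0 → mem[0xa3]=0x03, sp=0xa3
prologue: push r3 → mem[0xa2]=0x42, sp=0xa2
body[0] mov  r3, r0 → r3=0x03
body[1] add  r0, r2, r3 → r0=0x41
body[2] add  r2, r4, r3 → r2=0xb7
body[3] add  r2, r4, #32 → r2=0xd4
body[4] xor  r0, r5, r4 → r0=0x4e
body[5] sub  r0, r5, #32 → r0=0xda
epilogue: pop r3=0x42, sp=0xa3
epilogue: pop r0=0x03, sp=0xa4
r2 is caller-saved → body value

REG = 0xd4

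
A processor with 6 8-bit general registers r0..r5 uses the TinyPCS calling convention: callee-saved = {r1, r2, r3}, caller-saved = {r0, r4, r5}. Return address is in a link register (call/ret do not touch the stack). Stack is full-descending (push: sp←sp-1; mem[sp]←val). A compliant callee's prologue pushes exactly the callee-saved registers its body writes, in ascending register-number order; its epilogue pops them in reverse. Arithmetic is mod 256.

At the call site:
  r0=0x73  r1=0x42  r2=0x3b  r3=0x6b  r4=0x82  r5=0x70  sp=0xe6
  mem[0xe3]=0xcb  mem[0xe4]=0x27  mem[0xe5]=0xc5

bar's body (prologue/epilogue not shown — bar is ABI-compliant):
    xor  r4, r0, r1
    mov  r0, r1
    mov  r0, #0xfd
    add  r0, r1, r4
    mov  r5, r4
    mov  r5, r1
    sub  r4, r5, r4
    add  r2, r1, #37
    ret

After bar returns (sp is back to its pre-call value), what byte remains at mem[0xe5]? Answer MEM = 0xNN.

MEM = 0x3b

prologue: push r2 -> mem[0xe5]=0x3b, sp=0xe5
body[0] xor  r4, r0, r1 -> r4=0x31
body[1] mov  r0, r1 -> r0=0x42
body[2] mov  r0, #0xfd -> r0=0xfd
body[3] add  r0, r1, r4 -> r0=0x73
body[4] mov  r5, r4 -> r5=0x31
body[5] mov  r5, r1 -> r5=0x42
body[6] sub  r4, r5, r4 -> r4=0x11
body[7] add  r2, r1, #37 -> r2=0x67
epilogue: pop r2=0x3b, sp=0xe6
prologue pushed ['r2'] at ['0xe5']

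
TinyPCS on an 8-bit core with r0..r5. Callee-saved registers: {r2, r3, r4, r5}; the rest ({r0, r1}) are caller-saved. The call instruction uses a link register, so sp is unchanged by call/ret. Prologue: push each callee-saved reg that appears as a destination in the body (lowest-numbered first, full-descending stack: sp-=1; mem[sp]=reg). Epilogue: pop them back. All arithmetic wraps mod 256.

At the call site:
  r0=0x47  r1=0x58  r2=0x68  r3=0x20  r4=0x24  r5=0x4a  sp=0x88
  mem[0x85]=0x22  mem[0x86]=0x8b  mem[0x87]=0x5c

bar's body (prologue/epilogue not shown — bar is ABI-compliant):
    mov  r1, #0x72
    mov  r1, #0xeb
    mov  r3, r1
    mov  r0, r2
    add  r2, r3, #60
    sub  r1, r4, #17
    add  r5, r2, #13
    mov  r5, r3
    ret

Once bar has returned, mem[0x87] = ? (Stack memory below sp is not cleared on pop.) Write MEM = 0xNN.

prologue: push r2 → mem[0x87]=0x68, sp=0x87
prologue: push r3 → mem[0x86]=0x20, sp=0x86
prologue: push r5 → mem[0x85]=0x4a, sp=0x85
body[0] mov  r1, #0x72 → r1=0x72
body[1] mov  r1, #0xeb → r1=0xeb
body[2] mov  r3, r1 → r3=0xeb
body[3] mov  r0, r2 → r0=0x68
body[4] add  r2, r3, #60 → r2=0x27
body[5] sub  r1, r4, #17 → r1=0x13
body[6] add  r5, r2, #13 → r5=0x34
body[7] mov  r5, r3 → r5=0xeb
epilogue: pop r5=0x4a, sp=0x86
epilogue: pop r3=0x20, sp=0x87
epilogue: pop r2=0x68, sp=0x88
prologue pushed ['r2', 'r3', 'r5'] at ['0x87', '0x86', '0x85']

MEM = 0x68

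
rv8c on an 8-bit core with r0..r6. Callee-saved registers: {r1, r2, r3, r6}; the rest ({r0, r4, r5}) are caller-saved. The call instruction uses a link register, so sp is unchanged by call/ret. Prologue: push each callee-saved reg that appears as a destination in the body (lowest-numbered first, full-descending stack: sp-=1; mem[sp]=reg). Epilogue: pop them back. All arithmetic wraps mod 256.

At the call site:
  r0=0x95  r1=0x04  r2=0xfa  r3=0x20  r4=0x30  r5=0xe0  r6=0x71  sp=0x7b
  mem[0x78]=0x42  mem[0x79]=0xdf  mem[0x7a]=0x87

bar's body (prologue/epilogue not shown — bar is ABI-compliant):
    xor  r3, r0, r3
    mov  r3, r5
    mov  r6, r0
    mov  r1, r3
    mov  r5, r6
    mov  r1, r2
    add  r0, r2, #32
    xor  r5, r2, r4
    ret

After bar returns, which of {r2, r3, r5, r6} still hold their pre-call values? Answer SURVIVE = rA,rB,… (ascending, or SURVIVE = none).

prologue: push r1 -> mem[0x7a]=0x04, sp=0x7a
prologue: push r3 -> mem[0x79]=0x20, sp=0x79
prologue: push r6 -> mem[0x78]=0x71, sp=0x78
body[0] xor  r3, r0, r3 -> r3=0xb5
body[1] mov  r3, r5 -> r3=0xe0
body[2] mov  r6, r0 -> r6=0x95
body[3] mov  r1, r3 -> r1=0xe0
body[4] mov  r5, r6 -> r5=0x95
body[5] mov  r1, r2 -> r1=0xfa
body[6] add  r0, r2, #32 -> r0=0x1a
body[7] xor  r5, r2, r4 -> r5=0xca
epilogue: pop r6=0x71, sp=0x79
epilogue: pop r3=0x20, sp=0x7a
epilogue: pop r1=0x04, sp=0x7b
r2: callee-saved, written=False
r3: callee-saved, written=True
r5: caller-saved, written=True
r6: callee-saved, written=True

SURVIVE = r2,r3,r6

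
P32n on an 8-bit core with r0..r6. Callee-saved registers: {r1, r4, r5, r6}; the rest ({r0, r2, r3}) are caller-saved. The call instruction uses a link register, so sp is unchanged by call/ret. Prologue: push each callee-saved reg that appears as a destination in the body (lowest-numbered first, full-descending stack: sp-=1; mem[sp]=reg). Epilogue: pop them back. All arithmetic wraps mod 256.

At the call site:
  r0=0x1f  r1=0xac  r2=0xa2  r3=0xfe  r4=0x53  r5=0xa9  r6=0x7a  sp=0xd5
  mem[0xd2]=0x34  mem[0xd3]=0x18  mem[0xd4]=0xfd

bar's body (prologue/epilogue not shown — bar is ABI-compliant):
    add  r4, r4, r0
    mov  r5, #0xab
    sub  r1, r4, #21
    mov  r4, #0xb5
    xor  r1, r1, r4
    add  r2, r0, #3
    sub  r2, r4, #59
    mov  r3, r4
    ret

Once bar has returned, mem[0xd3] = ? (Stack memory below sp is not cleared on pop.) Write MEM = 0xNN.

prologue: push r1 -> mem[0xd4]=0xac, sp=0xd4
prologue: push r4 -> mem[0xd3]=0x53, sp=0xd3
prologue: push r5 -> mem[0xd2]=0xa9, sp=0xd2
body[0] add  r4, r4, r0 -> r4=0x72
body[1] mov  r5, #0xab -> r5=0xab
body[2] sub  r1, r4, #21 -> r1=0x5d
body[3] mov  r4, #0xb5 -> r4=0xb5
body[4] xor  r1, r1, r4 -> r1=0xe8
body[5] add  r2, r0, #3 -> r2=0x22
body[6] sub  r2, r4, #59 -> r2=0x7a
body[7] mov  r3, r4 -> r3=0xb5
epilogue: pop r5=0xa9, sp=0xd3
epilogue: pop r4=0x53, sp=0xd4
epilogue: pop r1=0xac, sp=0xd5
prologue pushed ['r1', 'r4', 'r5'] at ['0xd4', '0xd3', '0xd2']

MEM = 0x53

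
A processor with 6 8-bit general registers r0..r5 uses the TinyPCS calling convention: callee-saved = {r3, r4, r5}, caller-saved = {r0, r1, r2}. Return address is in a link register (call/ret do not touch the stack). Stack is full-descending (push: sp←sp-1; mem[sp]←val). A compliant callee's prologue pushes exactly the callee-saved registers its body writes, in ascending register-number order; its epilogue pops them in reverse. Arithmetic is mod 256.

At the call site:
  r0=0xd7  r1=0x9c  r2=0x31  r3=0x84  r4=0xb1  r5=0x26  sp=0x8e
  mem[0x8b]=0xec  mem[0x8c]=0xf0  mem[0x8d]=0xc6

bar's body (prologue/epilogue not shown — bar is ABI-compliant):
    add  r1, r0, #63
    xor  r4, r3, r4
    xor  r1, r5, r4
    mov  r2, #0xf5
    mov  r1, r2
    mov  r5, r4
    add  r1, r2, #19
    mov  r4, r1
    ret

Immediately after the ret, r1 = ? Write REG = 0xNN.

prologue: push r4 → mem[0x8d]=0xb1, sp=0x8d
prologue: push r5 → mem[0x8c]=0x26, sp=0x8c
body[0] add  r1, r0, #63 → r1=0x16
body[1] xor  r4, r3, r4 → r4=0x35
body[2] xor  r1, r5, r4 → r1=0x13
body[3] mov  r2, #0xf5 → r2=0xf5
body[4] mov  r1, r2 → r1=0xf5
body[5] mov  r5, r4 → r5=0x35
body[6] add  r1, r2, #19 → r1=0x08
body[7] mov  r4, r1 → r4=0x08
epilogue: pop r5=0x26, sp=0x8d
epilogue: pop r4=0xb1, sp=0x8e
r1 is caller-saved → body value

REG = 0x08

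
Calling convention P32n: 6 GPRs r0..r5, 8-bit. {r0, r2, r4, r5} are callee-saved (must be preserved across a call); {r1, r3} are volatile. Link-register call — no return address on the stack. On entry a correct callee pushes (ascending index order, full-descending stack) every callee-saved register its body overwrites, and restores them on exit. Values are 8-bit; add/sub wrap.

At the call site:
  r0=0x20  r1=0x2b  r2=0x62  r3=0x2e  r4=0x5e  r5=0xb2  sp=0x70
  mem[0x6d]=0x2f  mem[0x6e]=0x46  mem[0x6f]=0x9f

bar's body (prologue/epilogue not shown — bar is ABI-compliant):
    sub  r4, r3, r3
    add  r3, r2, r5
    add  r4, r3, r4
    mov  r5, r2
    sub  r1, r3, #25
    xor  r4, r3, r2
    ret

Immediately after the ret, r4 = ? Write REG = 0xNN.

prologue: push r4 → mem[0x6f]=0x5e, sp=0x6f
prologue: push r5 → mem[0x6e]=0xb2, sp=0x6e
body[0] sub  r4, r3, r3 → r4=0x00
body[1] add  r3, r2, r5 → r3=0x14
body[2] add  r4, r3, r4 → r4=0x14
body[3] mov  r5, r2 → r5=0x62
body[4] sub  r1, r3, #25 → r1=0xfb
body[5] xor  r4, r3, r2 → r4=0x76
epilogue: pop r5=0xb2, sp=0x6f
epilogue: pop r4=0x5e, sp=0x70
r4 is callee-saved → restored

REG = 0x5e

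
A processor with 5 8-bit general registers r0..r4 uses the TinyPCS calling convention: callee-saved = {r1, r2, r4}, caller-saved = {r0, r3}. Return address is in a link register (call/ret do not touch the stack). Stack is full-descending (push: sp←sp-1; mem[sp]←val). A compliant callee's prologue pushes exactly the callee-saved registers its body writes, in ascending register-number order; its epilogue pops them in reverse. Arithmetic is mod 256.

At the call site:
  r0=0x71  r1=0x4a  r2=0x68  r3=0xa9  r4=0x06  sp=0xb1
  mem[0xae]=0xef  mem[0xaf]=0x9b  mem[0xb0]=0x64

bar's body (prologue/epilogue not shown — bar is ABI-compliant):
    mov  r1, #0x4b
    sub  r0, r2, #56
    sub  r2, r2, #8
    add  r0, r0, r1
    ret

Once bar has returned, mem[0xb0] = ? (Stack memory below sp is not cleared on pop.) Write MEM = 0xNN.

MEM = 0x4a

prologue: push r1 -> mem[0xb0]=0x4a, sp=0xb0
prologue: push r2 -> mem[0xaf]=0x68, sp=0xaf
body[0] mov  r1, #0x4b -> r1=0x4b
body[1] sub  r0, r2, #56 -> r0=0x30
body[2] sub  r2, r2, #8 -> r2=0x60
body[3] add  r0, r0, r1 -> r0=0x7b
epilogue: pop r2=0x68, sp=0xb0
epilogue: pop r1=0x4a, sp=0xb1
prologue pushed ['r1', 'r2'] at ['0xb0', '0xaf']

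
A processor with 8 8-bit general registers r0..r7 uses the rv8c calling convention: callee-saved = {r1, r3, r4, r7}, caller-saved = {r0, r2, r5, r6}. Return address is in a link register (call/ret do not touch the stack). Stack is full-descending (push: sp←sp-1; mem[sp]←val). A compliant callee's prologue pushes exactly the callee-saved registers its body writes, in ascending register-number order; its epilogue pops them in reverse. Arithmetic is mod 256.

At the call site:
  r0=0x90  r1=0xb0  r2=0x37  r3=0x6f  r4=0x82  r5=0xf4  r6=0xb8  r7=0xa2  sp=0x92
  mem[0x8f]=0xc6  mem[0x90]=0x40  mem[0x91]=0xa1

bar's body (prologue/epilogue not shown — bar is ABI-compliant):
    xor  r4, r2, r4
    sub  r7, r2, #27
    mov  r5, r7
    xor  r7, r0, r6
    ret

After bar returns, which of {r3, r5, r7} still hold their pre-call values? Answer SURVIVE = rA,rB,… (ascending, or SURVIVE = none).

SURVIVE = r3,r7

prologue: push r4 -> mem[0x91]=0x82, sp=0x91
prologue: push r7 -> mem[0x90]=0xa2, sp=0x90
body[0] xor  r4, r2, r4 -> r4=0xb5
body[1] sub  r7, r2, #27 -> r7=0x1c
body[2] mov  r5, r7 -> r5=0x1c
body[3] xor  r7, r0, r6 -> r7=0x28
epilogue: pop r7=0xa2, sp=0x91
epilogue: pop r4=0x82, sp=0x92
r3: callee-saved, written=False
r5: caller-saved, written=True
r7: callee-saved, written=True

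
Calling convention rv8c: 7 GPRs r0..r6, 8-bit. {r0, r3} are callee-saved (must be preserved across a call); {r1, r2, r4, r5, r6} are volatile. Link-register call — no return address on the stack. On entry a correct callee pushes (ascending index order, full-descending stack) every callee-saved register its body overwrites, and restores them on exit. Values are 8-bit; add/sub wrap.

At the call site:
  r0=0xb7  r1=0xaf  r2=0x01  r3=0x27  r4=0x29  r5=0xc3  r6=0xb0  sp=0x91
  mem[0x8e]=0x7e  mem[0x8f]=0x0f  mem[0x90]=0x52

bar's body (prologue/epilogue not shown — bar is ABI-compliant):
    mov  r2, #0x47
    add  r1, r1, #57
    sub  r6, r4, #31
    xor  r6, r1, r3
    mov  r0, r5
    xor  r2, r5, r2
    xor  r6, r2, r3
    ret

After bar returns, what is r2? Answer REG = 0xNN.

REG = 0x84

prologue: push r0 -> mem[0x90]=0xb7, sp=0x90
body[0] mov  r2, #0x47 -> r2=0x47
body[1] add  r1, r1, #57 -> r1=0xe8
body[2] sub  r6, r4, #31 -> r6=0x0a
body[3] xor  r6, r1, r3 -> r6=0xcf
body[4] mov  r0, r5 -> r0=0xc3
body[5] xor  r2, r5, r2 -> r2=0x84
body[6] xor  r6, r2, r3 -> r6=0xa3
epilogue: pop r0=0xb7, sp=0x91
r2 is caller-saved -> body value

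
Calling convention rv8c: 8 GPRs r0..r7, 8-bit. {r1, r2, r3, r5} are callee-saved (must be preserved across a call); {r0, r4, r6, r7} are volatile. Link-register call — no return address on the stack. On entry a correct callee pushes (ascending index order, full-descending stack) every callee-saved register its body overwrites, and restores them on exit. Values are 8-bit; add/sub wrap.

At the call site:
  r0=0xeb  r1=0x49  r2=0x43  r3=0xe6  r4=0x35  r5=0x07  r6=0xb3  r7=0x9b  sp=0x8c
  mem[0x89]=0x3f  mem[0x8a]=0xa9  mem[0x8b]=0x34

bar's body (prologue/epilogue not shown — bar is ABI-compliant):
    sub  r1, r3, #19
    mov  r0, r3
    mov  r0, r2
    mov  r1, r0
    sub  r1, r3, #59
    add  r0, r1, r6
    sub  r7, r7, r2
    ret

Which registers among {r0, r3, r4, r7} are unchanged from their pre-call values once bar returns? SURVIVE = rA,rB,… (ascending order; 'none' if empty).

prologue: push r1 → mem[0x8b]=0x49, sp=0x8b
body[0] sub  r1, r3, #19 → r1=0xd3
body[1] mov  r0, r3 → r0=0xe6
body[2] mov  r0, r2 → r0=0x43
body[3] mov  r1, r0 → r1=0x43
body[4] sub  r1, r3, #59 → r1=0xab
body[5] add  r0, r1, r6 → r0=0x5e
body[6] sub  r7, r7, r2 → r7=0x58
epilogue: pop r1=0x49, sp=0x8c
r0: caller-saved, written=True
r3: callee-saved, written=False
r4: caller-saved, written=False
r7: caller-saved, written=True

SURVIVE = r3,r4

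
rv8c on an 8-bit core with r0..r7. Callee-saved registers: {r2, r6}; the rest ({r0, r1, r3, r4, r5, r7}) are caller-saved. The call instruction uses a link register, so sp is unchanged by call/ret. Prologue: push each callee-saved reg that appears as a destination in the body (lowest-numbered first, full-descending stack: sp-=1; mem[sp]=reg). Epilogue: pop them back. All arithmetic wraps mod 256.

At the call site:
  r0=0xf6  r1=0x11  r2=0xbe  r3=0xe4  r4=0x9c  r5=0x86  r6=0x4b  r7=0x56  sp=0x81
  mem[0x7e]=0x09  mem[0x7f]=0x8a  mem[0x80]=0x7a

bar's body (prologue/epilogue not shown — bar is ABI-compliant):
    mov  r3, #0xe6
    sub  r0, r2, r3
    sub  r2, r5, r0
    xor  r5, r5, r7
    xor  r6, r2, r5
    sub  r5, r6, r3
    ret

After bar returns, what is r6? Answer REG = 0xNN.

REG = 0x4b

prologue: push r2 → mem[0x80]=0xbe, sp=0x80
prologue: push r6 → mem[0x7f]=0x4b, sp=0x7f
body[0] mov  r3, #0xe6 → r3=0xe6
body[1] sub  r0, r2, r3 → r0=0xd8
body[2] sub  r2, r5, r0 → r2=0xae
body[3] xor  r5, r5, r7 → r5=0xd0
body[4] xor  r6, r2, r5 → r6=0x7e
body[5] sub  r5, r6, r3 → r5=0x98
epilogue: pop r6=0x4b, sp=0x80
epilogue: pop r2=0xbe, sp=0x81
r6 is callee-saved → restored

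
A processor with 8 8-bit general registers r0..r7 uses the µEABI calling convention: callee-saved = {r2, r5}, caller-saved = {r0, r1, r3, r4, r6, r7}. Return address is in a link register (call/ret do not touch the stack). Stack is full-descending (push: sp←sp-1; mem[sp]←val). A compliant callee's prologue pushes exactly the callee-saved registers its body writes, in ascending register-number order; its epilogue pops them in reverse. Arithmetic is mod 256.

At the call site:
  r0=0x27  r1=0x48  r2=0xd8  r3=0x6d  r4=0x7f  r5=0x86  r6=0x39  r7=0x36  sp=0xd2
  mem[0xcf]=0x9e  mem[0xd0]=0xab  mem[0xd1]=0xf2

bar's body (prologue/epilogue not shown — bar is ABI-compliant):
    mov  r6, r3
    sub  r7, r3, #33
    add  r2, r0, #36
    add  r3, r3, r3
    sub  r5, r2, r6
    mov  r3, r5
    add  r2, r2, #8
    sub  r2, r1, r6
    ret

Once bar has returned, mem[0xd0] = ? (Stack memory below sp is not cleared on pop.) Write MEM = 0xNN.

MEM = 0x86

prologue: push r2 -> mem[0xd1]=0xd8, sp=0xd1
prologue: push r5 -> mem[0xd0]=0x86, sp=0xd0
body[0] mov  r6, r3 -> r6=0x6d
body[1] sub  r7, r3, #33 -> r7=0x4c
body[2] add  r2, r0, #36 -> r2=0x4b
body[3] add  r3, r3, r3 -> r3=0xda
body[4] sub  r5, r2, r6 -> r5=0xde
body[5] mov  r3, r5 -> r3=0xde
body[6] add  r2, r2, #8 -> r2=0x53
body[7] sub  r2, r1, r6 -> r2=0xdb
epilogue: pop r5=0x86, sp=0xd1
epilogue: pop r2=0xd8, sp=0xd2
prologue pushed ['r2', 'r5'] at ['0xd1', '0xd0']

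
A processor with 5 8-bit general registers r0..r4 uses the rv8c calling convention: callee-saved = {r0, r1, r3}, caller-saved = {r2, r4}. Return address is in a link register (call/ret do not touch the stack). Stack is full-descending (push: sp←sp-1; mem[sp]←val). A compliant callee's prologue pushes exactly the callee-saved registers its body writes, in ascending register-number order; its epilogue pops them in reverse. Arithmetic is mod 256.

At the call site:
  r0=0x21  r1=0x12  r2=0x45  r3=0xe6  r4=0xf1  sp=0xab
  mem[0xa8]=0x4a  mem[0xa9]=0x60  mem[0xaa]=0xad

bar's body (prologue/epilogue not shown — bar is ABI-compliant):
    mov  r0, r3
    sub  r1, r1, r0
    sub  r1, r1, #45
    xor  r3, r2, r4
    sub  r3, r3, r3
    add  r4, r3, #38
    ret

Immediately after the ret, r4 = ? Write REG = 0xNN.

prologue: push r0 → mem[0xaa]=0x21, sp=0xaa
prologue: push r1 → mem[0xa9]=0x12, sp=0xa9
prologue: push r3 → mem[0xa8]=0xe6, sp=0xa8
body[0] mov  r0, r3 → r0=0xe6
body[1] sub  r1, r1, r0 → r1=0x2c
body[2] sub  r1, r1, #45 → r1=0xff
body[3] xor  r3, r2, r4 → r3=0xb4
body[4] sub  r3, r3, r3 → r3=0x00
body[5] add  r4, r3, #38 → r4=0x26
epilogue: pop r3=0xe6, sp=0xa9
epilogue: pop r1=0x12, sp=0xaa
epilogue: pop r0=0x21, sp=0xab
r4 is caller-saved → body value

REG = 0x26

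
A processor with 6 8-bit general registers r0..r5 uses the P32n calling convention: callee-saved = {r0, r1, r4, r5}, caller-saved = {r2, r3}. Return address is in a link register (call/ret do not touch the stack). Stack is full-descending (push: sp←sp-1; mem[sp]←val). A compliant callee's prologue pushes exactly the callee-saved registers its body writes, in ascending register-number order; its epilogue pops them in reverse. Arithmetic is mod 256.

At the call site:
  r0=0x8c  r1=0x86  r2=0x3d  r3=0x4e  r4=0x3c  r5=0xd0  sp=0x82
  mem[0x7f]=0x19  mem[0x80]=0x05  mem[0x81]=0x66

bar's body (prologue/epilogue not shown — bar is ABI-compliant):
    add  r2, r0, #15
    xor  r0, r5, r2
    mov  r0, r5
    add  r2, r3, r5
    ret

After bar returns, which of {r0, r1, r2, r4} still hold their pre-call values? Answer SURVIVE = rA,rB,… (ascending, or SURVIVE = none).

SURVIVE = r0,r1,r4

prologue: push r0 -> mem[0x81]=0x8c, sp=0x81
body[0] add  r2, r0, #15 -> r2=0x9b
body[1] xor  r0, r5, r2 -> r0=0x4b
body[2] mov  r0, r5 -> r0=0xd0
body[3] add  r2, r3, r5 -> r2=0x1e
epilogue: pop r0=0x8c, sp=0x82
r0: callee-saved, written=True
r1: callee-saved, written=False
r2: caller-saved, written=True
r4: callee-saved, written=False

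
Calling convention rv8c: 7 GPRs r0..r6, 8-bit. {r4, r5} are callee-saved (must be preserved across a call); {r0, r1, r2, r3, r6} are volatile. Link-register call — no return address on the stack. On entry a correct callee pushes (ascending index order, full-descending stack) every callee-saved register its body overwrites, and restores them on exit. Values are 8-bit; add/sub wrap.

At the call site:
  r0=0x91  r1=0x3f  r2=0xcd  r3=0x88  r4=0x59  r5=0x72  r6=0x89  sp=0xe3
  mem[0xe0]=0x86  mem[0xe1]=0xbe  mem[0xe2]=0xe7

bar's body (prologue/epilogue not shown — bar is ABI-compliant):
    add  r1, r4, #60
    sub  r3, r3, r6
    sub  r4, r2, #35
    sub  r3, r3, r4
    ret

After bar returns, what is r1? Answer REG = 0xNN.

prologue: push r4 → mem[0xe2]=0x59, sp=0xe2
body[0] add  r1, r4, #60 → r1=0x95
body[1] sub  r3, r3, r6 → r3=0xff
body[2] sub  r4, r2, #35 → r4=0xaa
body[3] sub  r3, r3, r4 → r3=0x55
epilogue: pop r4=0x59, sp=0xe3
r1 is caller-saved → body value

REG = 0x95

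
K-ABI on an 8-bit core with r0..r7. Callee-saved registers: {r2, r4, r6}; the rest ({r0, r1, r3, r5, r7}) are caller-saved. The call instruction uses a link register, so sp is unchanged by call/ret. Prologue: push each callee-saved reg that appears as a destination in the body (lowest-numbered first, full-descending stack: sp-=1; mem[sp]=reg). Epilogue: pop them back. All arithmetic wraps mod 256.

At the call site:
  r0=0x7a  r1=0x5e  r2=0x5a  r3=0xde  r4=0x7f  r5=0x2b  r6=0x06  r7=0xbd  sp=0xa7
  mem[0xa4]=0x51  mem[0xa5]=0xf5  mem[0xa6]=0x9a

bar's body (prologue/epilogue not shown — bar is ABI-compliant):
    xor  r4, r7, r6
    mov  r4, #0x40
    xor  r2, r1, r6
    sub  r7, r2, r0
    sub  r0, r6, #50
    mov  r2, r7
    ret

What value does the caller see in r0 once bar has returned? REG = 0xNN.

prologue: push r2 -> mem[0xa6]=0x5a, sp=0xa6
prologue: push r4 -> mem[0xa5]=0x7f, sp=0xa5
body[0] xor  r4, r7, r6 -> r4=0xbb
body[1] mov  r4, #0x40 -> r4=0x40
body[2] xor  r2, r1, r6 -> r2=0x58
body[3] sub  r7, r2, r0 -> r7=0xde
body[4] sub  r0, r6, #50 -> r0=0xd4
body[5] mov  r2, r7 -> r2=0xde
epilogue: pop r4=0x7f, sp=0xa6
epilogue: pop r2=0x5a, sp=0xa7
r0 is caller-saved -> body value

REG = 0xd4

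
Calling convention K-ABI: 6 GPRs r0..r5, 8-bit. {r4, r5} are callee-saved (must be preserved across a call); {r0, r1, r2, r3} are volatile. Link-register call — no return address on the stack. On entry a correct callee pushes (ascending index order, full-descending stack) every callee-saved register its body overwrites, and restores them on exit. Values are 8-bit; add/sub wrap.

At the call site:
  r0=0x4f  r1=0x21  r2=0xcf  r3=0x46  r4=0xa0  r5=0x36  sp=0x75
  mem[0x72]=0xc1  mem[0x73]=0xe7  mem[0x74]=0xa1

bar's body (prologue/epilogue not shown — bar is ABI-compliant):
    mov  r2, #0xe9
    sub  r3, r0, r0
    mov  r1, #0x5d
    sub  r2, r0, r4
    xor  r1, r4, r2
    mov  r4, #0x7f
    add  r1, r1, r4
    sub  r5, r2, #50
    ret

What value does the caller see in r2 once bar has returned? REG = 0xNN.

REG = 0xaf

prologue: push r4 -> mem[0x74]=0xa0, sp=0x74
prologue: push r5 -> mem[0x73]=0x36, sp=0x73
body[0] mov  r2, #0xe9 -> r2=0xe9
body[1] sub  r3, r0, r0 -> r3=0x00
body[2] mov  r1, #0x5d -> r1=0x5d
body[3] sub  r2, r0, r4 -> r2=0xaf
body[4] xor  r1, r4, r2 -> r1=0x0f
body[5] mov  r4, #0x7f -> r4=0x7f
body[6] add  r1, r1, r4 -> r1=0x8e
body[7] sub  r5, r2, #50 -> r5=0x7d
epilogue: pop r5=0x36, sp=0x74
epilogue: pop r4=0xa0, sp=0x75
r2 is caller-saved -> body value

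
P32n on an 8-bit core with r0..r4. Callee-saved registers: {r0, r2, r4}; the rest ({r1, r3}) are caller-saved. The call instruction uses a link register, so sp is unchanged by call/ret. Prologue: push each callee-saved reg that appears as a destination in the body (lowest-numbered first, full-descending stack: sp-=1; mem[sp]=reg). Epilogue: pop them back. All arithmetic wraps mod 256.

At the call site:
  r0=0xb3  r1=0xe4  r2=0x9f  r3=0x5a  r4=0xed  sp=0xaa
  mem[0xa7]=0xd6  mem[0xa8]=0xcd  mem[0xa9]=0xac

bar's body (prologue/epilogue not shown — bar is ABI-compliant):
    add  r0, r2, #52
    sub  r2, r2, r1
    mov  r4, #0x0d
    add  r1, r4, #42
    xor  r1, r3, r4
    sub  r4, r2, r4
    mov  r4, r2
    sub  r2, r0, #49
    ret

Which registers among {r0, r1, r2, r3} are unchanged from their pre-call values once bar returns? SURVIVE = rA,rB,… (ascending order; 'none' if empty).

SURVIVE = r0,r2,r3

prologue: push r0 -> mem[0xa9]=0xb3, sp=0xa9
prologue: push r2 -> mem[0xa8]=0x9f, sp=0xa8
prologue: push r4 -> mem[0xa7]=0xed, sp=0xa7
body[0] add  r0, r2, #52 -> r0=0xd3
body[1] sub  r2, r2, r1 -> r2=0xbb
body[2] mov  r4, #0x0d -> r4=0x0d
body[3] add  r1, r4, #42 -> r1=0x37
body[4] xor  r1, r3, r4 -> r1=0x57
body[5] sub  r4, r2, r4 -> r4=0xae
body[6] mov  r4, r2 -> r4=0xbb
body[7] sub  r2, r0, #49 -> r2=0xa2
epilogue: pop r4=0xed, sp=0xa8
epilogue: pop r2=0x9f, sp=0xa9
epilogue: pop r0=0xb3, sp=0xaa
r0: callee-saved, written=True
r1: caller-saved, written=True
r2: callee-saved, written=True
r3: caller-saved, written=False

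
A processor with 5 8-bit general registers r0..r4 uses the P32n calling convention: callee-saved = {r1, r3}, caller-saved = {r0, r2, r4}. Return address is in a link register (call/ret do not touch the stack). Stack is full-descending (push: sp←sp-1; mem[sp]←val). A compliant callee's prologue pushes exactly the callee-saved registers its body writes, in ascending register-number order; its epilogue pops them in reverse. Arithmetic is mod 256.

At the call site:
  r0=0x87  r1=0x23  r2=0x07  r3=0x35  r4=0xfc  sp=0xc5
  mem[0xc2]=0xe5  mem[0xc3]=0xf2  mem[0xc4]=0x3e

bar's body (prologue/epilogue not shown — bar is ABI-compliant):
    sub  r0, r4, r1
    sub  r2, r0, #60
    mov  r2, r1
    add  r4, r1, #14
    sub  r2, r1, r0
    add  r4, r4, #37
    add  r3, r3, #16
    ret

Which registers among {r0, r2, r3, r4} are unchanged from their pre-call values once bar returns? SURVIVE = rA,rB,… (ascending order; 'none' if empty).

SURVIVE = r3

prologue: push r3 → mem[0xc4]=0x35, sp=0xc4
body[0] sub  r0, r4, r1 → r0=0xd9
body[1] sub  r2, r0, #60 → r2=0x9d
body[2] mov  r2, r1 → r2=0x23
body[3] add  r4, r1, #14 → r4=0x31
body[4] sub  r2, r1, r0 → r2=0x4a
body[5] add  r4, r4, #37 → r4=0x56
body[6] add  r3, r3, #16 → r3=0x45
epilogue: pop r3=0x35, sp=0xc5
r0: caller-saved, written=True
r2: caller-saved, written=True
r3: callee-saved, written=True
r4: caller-saved, written=True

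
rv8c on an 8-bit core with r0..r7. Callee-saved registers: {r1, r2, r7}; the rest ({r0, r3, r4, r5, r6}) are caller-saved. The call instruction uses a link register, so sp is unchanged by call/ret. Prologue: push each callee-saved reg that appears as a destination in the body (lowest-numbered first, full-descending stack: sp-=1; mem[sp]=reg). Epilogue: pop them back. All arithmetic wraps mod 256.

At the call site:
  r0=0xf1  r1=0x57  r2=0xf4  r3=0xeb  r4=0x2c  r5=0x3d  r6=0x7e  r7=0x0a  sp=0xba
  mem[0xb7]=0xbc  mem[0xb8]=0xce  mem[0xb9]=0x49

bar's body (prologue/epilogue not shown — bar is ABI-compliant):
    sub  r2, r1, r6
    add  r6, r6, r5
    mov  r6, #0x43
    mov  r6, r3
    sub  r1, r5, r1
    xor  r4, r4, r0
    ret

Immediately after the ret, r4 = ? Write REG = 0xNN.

REG = 0xdd

prologue: push r1 → mem[0xb9]=0x57, sp=0xb9
prologue: push r2 → mem[0xb8]=0xf4, sp=0xb8
body[0] sub  r2, r1, r6 → r2=0xd9
body[1] add  r6, r6, r5 → r6=0xbb
body[2] mov  r6, #0x43 → r6=0x43
body[3] mov  r6, r3 → r6=0xeb
body[4] sub  r1, r5, r1 → r1=0xe6
body[5] xor  r4, r4, r0 → r4=0xdd
epilogue: pop r2=0xf4, sp=0xb9
epilogue: pop r1=0x57, sp=0xba
r4 is caller-saved → body value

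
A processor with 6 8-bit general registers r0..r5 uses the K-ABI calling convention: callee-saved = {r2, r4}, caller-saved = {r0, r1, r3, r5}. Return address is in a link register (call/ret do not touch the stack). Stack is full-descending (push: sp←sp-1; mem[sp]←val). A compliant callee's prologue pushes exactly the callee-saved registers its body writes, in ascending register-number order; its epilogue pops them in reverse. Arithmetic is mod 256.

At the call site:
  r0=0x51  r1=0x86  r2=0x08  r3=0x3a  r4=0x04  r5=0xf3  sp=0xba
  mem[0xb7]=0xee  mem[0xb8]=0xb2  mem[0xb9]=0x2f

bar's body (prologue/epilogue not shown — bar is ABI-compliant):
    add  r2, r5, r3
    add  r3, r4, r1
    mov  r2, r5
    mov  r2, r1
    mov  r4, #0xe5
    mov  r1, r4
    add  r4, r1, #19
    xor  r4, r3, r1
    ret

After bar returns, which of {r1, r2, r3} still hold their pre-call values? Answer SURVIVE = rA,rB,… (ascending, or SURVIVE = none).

SURVIVE = r2

prologue: push r2 → mem[0xb9]=0x08, sp=0xb9
prologue: push r4 → mem[0xb8]=0x04, sp=0xb8
body[0] add  r2, r5, r3 → r2=0x2d
body[1] add  r3, r4, r1 → r3=0x8a
body[2] mov  r2, r5 → r2=0xf3
body[3] mov  r2, r1 → r2=0x86
body[4] mov  r4, #0xe5 → r4=0xe5
body[5] mov  r1, r4 → r1=0xe5
body[6] add  r4, r1, #19 → r4=0xf8
body[7] xor  r4, r3, r1 → r4=0x6f
epilogue: pop r4=0x04, sp=0xb9
epilogue: pop r2=0x08, sp=0xba
r1: caller-saved, written=True
r2: callee-saved, written=True
r3: caller-saved, written=True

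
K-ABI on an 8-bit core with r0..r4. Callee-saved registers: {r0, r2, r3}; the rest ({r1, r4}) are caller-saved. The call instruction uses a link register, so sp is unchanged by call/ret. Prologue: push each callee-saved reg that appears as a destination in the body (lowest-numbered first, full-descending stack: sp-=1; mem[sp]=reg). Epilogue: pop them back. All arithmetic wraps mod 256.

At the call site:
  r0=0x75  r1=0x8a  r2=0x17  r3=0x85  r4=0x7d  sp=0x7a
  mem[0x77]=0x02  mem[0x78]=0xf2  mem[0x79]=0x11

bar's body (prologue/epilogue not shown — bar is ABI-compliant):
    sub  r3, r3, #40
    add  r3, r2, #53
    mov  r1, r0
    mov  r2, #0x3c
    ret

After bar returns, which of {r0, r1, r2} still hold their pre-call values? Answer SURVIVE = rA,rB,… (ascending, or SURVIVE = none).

prologue: push r2 -> mem[0x79]=0x17, sp=0x79
prologue: push r3 -> mem[0x78]=0x85, sp=0x78
body[0] sub  r3, r3, #40 -> r3=0x5d
body[1] add  r3, r2, #53 -> r3=0x4c
body[2] mov  r1, r0 -> r1=0x75
body[3] mov  r2, #0x3c -> r2=0x3c
epilogue: pop r3=0x85, sp=0x79
epilogue: pop r2=0x17, sp=0x7a
r0: callee-saved, written=False
r1: caller-saved, written=True
r2: callee-saved, written=True

SURVIVE = r0,r2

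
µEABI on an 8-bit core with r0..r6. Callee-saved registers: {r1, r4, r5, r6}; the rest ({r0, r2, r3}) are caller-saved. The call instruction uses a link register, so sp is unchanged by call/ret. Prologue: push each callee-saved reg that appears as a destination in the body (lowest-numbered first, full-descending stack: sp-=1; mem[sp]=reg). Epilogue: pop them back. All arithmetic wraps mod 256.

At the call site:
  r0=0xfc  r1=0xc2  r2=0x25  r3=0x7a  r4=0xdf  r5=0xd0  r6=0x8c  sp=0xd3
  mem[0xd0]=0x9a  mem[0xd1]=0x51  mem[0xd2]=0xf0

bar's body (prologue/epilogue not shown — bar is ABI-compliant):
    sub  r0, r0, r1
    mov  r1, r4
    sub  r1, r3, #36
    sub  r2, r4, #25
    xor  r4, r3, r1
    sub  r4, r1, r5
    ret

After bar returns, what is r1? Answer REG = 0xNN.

prologue: push r1 → mem[0xd2]=0xc2, sp=0xd2
prologue: push r4 → mem[0xd1]=0xdf, sp=0xd1
body[0] sub  r0, r0, r1 → r0=0x3a
body[1] mov  r1, r4 → r1=0xdf
body[2] sub  r1, r3, #36 → r1=0x56
body[3] sub  r2, r4, #25 → r2=0xc6
body[4] xor  r4, r3, r1 → r4=0x2c
body[5] sub  r4, r1, r5 → r4=0x86
epilogue: pop r4=0xdf, sp=0xd2
epilogue: pop r1=0xc2, sp=0xd3
r1 is callee-saved → restored

REG = 0xc2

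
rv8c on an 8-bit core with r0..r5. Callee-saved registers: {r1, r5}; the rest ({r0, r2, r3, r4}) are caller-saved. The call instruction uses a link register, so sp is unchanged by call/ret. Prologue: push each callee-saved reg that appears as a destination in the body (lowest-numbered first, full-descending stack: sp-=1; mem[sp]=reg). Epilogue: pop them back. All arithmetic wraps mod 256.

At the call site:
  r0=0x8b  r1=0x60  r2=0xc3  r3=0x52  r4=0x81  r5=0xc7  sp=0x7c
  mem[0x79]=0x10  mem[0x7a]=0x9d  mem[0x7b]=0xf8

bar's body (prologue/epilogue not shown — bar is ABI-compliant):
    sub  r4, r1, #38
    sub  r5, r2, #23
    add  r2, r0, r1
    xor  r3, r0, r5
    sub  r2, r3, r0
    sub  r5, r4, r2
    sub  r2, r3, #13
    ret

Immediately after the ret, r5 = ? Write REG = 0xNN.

prologue: push r5 -> mem[0x7b]=0xc7, sp=0x7b
body[0] sub  r4, r1, #38 -> r4=0x3a
body[1] sub  r5, r2, #23 -> r5=0xac
body[2] add  r2, r0, r1 -> r2=0xeb
body[3] xor  r3, r0, r5 -> r3=0x27
body[4] sub  r2, r3, r0 -> r2=0x9c
body[5] sub  r5, r4, r2 -> r5=0x9e
body[6] sub  r2, r3, #13 -> r2=0x1a
epilogue: pop r5=0xc7, sp=0x7c
r5 is callee-saved -> restored

REG = 0xc7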